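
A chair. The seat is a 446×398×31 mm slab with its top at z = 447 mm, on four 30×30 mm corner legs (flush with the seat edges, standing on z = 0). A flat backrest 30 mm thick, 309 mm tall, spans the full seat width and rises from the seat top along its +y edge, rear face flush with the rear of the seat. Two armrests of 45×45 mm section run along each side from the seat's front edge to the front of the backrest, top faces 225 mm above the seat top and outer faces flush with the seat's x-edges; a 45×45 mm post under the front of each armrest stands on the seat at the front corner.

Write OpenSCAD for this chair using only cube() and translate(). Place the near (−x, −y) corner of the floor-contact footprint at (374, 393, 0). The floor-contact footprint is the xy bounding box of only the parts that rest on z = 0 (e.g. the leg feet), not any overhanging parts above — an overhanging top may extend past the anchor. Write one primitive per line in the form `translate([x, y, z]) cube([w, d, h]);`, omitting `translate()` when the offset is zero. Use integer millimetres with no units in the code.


translate([374, 393, 416]) cube([446, 398, 31]);
translate([374, 393, 0]) cube([30, 30, 416]);
translate([790, 393, 0]) cube([30, 30, 416]);
translate([374, 761, 0]) cube([30, 30, 416]);
translate([790, 761, 0]) cube([30, 30, 416]);
translate([374, 761, 447]) cube([446, 30, 309]);
translate([374, 393, 627]) cube([45, 368, 45]);
translate([775, 393, 627]) cube([45, 368, 45]);
translate([374, 393, 447]) cube([45, 45, 180]);
translate([775, 393, 447]) cube([45, 45, 180]);


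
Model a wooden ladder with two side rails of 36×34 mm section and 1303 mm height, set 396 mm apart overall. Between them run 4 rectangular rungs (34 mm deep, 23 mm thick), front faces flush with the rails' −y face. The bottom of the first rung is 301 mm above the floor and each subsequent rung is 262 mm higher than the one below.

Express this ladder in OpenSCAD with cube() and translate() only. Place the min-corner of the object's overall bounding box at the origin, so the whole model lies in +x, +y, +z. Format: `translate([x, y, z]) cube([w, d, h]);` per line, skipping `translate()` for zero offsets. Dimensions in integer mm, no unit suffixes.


cube([36, 34, 1303]);
translate([360, 0, 0]) cube([36, 34, 1303]);
translate([36, 0, 301]) cube([324, 34, 23]);
translate([36, 0, 563]) cube([324, 34, 23]);
translate([36, 0, 825]) cube([324, 34, 23]);
translate([36, 0, 1087]) cube([324, 34, 23]);


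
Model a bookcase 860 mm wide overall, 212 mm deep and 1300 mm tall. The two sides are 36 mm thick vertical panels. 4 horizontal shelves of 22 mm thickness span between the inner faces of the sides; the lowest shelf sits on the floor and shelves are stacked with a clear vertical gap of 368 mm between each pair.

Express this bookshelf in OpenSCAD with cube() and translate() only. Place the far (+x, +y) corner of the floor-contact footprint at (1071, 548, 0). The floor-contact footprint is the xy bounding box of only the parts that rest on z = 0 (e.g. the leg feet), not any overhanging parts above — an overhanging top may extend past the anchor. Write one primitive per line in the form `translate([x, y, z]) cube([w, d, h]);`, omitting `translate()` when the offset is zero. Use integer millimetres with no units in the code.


translate([211, 336, 0]) cube([36, 212, 1300]);
translate([1035, 336, 0]) cube([36, 212, 1300]);
translate([247, 336, 0]) cube([788, 212, 22]);
translate([247, 336, 390]) cube([788, 212, 22]);
translate([247, 336, 780]) cube([788, 212, 22]);
translate([247, 336, 1170]) cube([788, 212, 22]);


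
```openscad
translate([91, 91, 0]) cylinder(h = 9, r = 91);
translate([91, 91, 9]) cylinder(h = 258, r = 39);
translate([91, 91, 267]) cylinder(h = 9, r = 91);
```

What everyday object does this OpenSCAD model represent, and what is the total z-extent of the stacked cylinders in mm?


A spool. The overall height is 276 mm.

Three coaxial cylinders, large–small–large — a spool. Two 9 mm flanges and a 258 mm core give 9 + 258 + 9 = 276 mm.


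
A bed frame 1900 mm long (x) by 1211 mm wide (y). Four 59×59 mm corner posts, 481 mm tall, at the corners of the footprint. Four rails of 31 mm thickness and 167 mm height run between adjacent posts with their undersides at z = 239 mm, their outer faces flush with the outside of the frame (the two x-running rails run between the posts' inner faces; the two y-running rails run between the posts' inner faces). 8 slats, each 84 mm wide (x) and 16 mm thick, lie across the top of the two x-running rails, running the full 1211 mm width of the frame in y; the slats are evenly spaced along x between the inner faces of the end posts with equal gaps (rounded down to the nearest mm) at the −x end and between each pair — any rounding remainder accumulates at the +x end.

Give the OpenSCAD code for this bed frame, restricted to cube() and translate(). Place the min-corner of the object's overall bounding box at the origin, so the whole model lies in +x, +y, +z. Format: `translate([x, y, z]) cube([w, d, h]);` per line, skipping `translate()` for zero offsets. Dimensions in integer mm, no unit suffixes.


cube([59, 59, 481]);
translate([0, 1152, 0]) cube([59, 59, 481]);
translate([1841, 0, 0]) cube([59, 59, 481]);
translate([1841, 1152, 0]) cube([59, 59, 481]);
translate([59, 0, 239]) cube([1782, 31, 167]);
translate([59, 1180, 239]) cube([1782, 31, 167]);
translate([0, 59, 239]) cube([31, 1093, 167]);
translate([1869, 59, 239]) cube([31, 1093, 167]);
translate([182, 0, 406]) cube([84, 1211, 16]);
translate([389, 0, 406]) cube([84, 1211, 16]);
translate([596, 0, 406]) cube([84, 1211, 16]);
translate([803, 0, 406]) cube([84, 1211, 16]);
translate([1010, 0, 406]) cube([84, 1211, 16]);
translate([1217, 0, 406]) cube([84, 1211, 16]);
translate([1424, 0, 406]) cube([84, 1211, 16]);
translate([1631, 0, 406]) cube([84, 1211, 16]);


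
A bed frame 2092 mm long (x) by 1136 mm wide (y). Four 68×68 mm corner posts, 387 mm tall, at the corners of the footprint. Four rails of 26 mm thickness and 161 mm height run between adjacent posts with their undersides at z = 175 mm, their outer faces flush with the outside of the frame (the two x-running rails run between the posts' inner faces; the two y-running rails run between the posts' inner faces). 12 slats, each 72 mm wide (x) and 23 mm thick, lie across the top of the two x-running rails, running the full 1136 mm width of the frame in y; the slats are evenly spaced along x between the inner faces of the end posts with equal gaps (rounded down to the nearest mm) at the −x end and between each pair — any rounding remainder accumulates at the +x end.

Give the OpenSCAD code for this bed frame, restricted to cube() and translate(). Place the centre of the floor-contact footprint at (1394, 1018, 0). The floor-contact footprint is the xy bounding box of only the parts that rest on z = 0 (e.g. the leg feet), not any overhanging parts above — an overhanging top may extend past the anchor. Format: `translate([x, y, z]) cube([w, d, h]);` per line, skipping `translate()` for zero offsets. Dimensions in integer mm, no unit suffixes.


translate([348, 450, 0]) cube([68, 68, 387]);
translate([348, 1518, 0]) cube([68, 68, 387]);
translate([2372, 450, 0]) cube([68, 68, 387]);
translate([2372, 1518, 0]) cube([68, 68, 387]);
translate([416, 450, 175]) cube([1956, 26, 161]);
translate([416, 1560, 175]) cube([1956, 26, 161]);
translate([348, 518, 175]) cube([26, 1000, 161]);
translate([2414, 518, 175]) cube([26, 1000, 161]);
translate([500, 450, 336]) cube([72, 1136, 23]);
translate([656, 450, 336]) cube([72, 1136, 23]);
translate([812, 450, 336]) cube([72, 1136, 23]);
translate([968, 450, 336]) cube([72, 1136, 23]);
translate([1124, 450, 336]) cube([72, 1136, 23]);
translate([1280, 450, 336]) cube([72, 1136, 23]);
translate([1436, 450, 336]) cube([72, 1136, 23]);
translate([1592, 450, 336]) cube([72, 1136, 23]);
translate([1748, 450, 336]) cube([72, 1136, 23]);
translate([1904, 450, 336]) cube([72, 1136, 23]);
translate([2060, 450, 336]) cube([72, 1136, 23]);
translate([2216, 450, 336]) cube([72, 1136, 23]);


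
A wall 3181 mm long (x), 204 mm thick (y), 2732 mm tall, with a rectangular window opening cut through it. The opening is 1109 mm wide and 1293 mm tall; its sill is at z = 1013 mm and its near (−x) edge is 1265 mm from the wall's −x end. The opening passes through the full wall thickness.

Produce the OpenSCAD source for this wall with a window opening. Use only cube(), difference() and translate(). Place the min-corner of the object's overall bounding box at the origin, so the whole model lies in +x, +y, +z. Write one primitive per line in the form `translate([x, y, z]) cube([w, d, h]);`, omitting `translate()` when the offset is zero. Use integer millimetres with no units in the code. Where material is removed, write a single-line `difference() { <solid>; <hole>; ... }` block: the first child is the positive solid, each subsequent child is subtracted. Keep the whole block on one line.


difference() { cube([3181, 204, 2732]); translate([1265, 0, 1013]) cube([1109, 204, 1293]); }


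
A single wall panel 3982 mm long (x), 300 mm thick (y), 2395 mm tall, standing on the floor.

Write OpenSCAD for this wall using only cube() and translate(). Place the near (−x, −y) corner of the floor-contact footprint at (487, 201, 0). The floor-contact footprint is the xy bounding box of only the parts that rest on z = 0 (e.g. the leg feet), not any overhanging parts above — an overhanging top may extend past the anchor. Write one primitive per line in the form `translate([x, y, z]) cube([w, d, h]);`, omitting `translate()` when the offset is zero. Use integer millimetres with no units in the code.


translate([487, 201, 0]) cube([3982, 300, 2395]);


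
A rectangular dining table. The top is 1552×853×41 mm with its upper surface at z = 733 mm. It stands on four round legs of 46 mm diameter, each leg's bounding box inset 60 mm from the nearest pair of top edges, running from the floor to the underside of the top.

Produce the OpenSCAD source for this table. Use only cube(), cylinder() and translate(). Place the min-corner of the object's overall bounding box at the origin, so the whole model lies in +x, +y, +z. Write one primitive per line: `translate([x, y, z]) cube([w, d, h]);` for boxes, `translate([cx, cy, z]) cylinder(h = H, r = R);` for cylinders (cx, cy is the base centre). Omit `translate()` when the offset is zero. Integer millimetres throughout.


translate([0, 0, 692]) cube([1552, 853, 41]);
translate([83, 83, 0]) cylinder(h = 692, r = 23);
translate([1469, 83, 0]) cylinder(h = 692, r = 23);
translate([83, 770, 0]) cylinder(h = 692, r = 23);
translate([1469, 770, 0]) cylinder(h = 692, r = 23);


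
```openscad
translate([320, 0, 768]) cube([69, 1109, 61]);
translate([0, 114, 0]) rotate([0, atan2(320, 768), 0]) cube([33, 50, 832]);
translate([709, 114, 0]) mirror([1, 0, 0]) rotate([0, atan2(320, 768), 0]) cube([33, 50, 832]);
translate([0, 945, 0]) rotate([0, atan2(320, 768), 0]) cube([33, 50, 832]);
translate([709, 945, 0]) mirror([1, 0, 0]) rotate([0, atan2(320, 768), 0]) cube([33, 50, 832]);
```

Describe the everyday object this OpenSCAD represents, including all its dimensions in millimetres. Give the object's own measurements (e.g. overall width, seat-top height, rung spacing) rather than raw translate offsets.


A sawhorse. A 69×1109×61 mm beam (x, y, z) sits on two A-frame leg pairs. Each pair is two raked legs of 33×50 mm section (50 mm along y) splaying symmetrically in x. Each leg rises 768 mm vertically over 320 mm of horizontal reach and is 832 mm long along its own axis. Every leg's outer bottom edge rests on the floor and its outer top edge meets a bottom edge of the beam — the left legs (tilting toward +x) meet the beam's −x bottom edge, the right legs (their mirror images, tilting toward −x) meet its +x bottom edge — so the leg tops tuck under the beam, the beam's underside is 768 mm above the floor, and the feet are 709 mm apart outside-to-outside with the beam centred between them. The two leg pairs are set in 114 mm from either end of the beam.


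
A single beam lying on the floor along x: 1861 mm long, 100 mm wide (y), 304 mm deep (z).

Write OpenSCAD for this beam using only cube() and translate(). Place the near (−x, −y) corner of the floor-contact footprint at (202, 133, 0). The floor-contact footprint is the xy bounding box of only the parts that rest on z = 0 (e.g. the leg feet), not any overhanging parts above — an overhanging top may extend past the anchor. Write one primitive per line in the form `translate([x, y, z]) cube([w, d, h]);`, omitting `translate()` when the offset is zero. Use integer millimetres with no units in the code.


translate([202, 133, 0]) cube([1861, 100, 304]);


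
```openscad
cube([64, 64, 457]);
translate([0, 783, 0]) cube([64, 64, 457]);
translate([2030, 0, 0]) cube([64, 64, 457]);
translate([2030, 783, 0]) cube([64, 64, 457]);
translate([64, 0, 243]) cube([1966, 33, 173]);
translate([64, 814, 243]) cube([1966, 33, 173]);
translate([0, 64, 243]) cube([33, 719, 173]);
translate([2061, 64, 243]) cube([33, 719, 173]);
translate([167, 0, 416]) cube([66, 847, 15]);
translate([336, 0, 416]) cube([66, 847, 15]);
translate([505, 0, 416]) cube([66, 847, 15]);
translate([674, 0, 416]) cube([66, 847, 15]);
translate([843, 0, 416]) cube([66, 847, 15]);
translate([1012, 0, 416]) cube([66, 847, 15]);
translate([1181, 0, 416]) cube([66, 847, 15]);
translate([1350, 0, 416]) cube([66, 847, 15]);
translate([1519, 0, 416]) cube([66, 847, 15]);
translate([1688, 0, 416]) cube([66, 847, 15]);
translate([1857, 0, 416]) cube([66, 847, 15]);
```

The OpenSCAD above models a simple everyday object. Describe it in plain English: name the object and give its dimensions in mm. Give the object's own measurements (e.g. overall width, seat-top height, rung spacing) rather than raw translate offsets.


A bed frame 2094 mm long (x) by 847 mm wide (y). Four 64×64 mm corner posts, 457 mm tall, at the corners of the footprint. Four rails of 33 mm thickness and 173 mm height run between adjacent posts with their undersides at z = 243 mm, their outer faces flush with the outside of the frame (the two x-running rails run between the posts' inner faces; the two y-running rails run between the posts' inner faces). 11 slats, each 66 mm wide (x) and 15 mm thick, lie across the top of the two x-running rails, running the full 847 mm width of the frame in y; along x they sit between the end posts with a 103 mm gap after the −x posts and between neighbouring slats, leaving 107 mm before the +x posts.


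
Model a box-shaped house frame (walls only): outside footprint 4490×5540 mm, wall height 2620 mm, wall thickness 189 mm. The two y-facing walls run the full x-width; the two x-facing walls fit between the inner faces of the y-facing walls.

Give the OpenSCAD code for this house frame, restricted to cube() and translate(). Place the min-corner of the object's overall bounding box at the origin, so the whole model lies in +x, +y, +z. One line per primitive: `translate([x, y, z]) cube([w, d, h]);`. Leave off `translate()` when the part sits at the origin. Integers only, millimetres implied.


cube([4490, 189, 2620]);
translate([0, 5351, 0]) cube([4490, 189, 2620]);
translate([0, 189, 0]) cube([189, 5162, 2620]);
translate([4301, 189, 0]) cube([189, 5162, 2620]);


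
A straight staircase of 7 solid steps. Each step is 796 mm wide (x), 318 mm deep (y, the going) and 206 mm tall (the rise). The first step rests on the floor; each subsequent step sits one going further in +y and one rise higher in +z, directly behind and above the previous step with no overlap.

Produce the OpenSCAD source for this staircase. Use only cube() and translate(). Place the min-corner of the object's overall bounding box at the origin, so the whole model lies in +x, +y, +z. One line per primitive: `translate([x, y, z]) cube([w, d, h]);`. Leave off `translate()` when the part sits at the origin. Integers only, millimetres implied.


cube([796, 318, 206]);
translate([0, 318, 206]) cube([796, 318, 206]);
translate([0, 636, 412]) cube([796, 318, 206]);
translate([0, 954, 618]) cube([796, 318, 206]);
translate([0, 1272, 824]) cube([796, 318, 206]);
translate([0, 1590, 1030]) cube([796, 318, 206]);
translate([0, 1908, 1236]) cube([796, 318, 206]);


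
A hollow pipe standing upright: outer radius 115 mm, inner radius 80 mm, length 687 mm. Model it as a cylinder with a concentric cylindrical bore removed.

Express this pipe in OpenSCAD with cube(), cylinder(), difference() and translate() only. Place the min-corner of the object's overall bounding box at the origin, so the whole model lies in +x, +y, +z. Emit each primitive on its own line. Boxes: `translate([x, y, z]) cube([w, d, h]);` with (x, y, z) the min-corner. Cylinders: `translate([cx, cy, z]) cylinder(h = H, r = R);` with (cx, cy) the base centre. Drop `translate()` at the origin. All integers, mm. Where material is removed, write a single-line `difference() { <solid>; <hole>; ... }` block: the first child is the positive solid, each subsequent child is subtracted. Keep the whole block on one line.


difference() { translate([115, 115, 0]) cylinder(h = 687, r = 115); translate([115, 115, 0]) cylinder(h = 687, r = 80); }


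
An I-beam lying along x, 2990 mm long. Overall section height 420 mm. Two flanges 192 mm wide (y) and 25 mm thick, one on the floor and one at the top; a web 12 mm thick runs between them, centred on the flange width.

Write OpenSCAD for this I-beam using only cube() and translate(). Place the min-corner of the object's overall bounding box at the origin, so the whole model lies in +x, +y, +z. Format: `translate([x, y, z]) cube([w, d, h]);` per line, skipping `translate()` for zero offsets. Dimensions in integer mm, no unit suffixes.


cube([2990, 192, 25]);
translate([0, 90, 25]) cube([2990, 12, 370]);
translate([0, 0, 395]) cube([2990, 192, 25]);


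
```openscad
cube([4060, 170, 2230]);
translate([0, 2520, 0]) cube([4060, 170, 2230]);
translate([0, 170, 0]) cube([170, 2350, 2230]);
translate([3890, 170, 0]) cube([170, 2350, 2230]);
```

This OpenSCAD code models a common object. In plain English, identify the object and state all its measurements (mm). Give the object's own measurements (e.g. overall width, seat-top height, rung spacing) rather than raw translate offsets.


The wall frame of a small rectangular building: four walls, each 2230 mm tall and 170 mm thick, enclosing a footprint 4060 mm (x) by 2690 mm (y) outside-to-outside, with no floor or roof. The front and back walls (the −y and +y sides) span the full width; the two side walls fit between them.


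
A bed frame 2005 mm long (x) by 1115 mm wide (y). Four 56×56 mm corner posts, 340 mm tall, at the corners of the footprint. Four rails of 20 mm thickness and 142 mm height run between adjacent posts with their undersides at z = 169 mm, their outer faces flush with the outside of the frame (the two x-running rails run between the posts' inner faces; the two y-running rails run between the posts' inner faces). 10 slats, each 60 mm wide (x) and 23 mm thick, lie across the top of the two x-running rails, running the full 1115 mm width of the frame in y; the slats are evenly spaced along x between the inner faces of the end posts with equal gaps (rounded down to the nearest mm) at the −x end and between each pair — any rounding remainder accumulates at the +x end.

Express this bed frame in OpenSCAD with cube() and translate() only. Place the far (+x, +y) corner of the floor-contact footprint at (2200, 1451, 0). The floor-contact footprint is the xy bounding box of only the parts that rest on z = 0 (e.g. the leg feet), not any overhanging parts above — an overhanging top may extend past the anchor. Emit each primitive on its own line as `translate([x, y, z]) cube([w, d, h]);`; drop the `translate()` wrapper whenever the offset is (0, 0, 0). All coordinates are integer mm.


translate([195, 336, 0]) cube([56, 56, 340]);
translate([195, 1395, 0]) cube([56, 56, 340]);
translate([2144, 336, 0]) cube([56, 56, 340]);
translate([2144, 1395, 0]) cube([56, 56, 340]);
translate([251, 336, 169]) cube([1893, 20, 142]);
translate([251, 1431, 169]) cube([1893, 20, 142]);
translate([195, 392, 169]) cube([20, 1003, 142]);
translate([2180, 392, 169]) cube([20, 1003, 142]);
translate([368, 336, 311]) cube([60, 1115, 23]);
translate([545, 336, 311]) cube([60, 1115, 23]);
translate([722, 336, 311]) cube([60, 1115, 23]);
translate([899, 336, 311]) cube([60, 1115, 23]);
translate([1076, 336, 311]) cube([60, 1115, 23]);
translate([1253, 336, 311]) cube([60, 1115, 23]);
translate([1430, 336, 311]) cube([60, 1115, 23]);
translate([1607, 336, 311]) cube([60, 1115, 23]);
translate([1784, 336, 311]) cube([60, 1115, 23]);
translate([1961, 336, 311]) cube([60, 1115, 23]);


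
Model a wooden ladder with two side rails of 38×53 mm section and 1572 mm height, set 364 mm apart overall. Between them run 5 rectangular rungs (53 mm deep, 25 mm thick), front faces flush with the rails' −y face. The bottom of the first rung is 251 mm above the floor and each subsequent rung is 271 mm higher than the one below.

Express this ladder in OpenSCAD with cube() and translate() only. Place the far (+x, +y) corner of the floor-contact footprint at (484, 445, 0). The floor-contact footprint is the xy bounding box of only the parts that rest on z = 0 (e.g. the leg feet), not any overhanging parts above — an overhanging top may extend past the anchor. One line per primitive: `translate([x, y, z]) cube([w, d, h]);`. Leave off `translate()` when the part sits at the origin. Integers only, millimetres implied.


translate([120, 392, 0]) cube([38, 53, 1572]);
translate([446, 392, 0]) cube([38, 53, 1572]);
translate([158, 392, 251]) cube([288, 53, 25]);
translate([158, 392, 522]) cube([288, 53, 25]);
translate([158, 392, 793]) cube([288, 53, 25]);
translate([158, 392, 1064]) cube([288, 53, 25]);
translate([158, 392, 1335]) cube([288, 53, 25]);


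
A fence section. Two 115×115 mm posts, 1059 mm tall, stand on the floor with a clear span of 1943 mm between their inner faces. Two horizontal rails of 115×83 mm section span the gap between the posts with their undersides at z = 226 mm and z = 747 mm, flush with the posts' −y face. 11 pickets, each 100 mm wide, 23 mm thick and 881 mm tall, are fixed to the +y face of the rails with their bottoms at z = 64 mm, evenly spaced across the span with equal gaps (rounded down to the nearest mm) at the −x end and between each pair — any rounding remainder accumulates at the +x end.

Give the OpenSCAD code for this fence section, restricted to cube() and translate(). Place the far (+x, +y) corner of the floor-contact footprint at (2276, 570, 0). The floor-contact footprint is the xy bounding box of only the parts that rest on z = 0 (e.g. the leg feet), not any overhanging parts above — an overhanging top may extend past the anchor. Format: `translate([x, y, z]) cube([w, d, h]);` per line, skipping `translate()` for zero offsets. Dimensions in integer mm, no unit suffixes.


translate([103, 455, 0]) cube([115, 115, 1059]);
translate([2161, 455, 0]) cube([115, 115, 1059]);
translate([218, 455, 226]) cube([1943, 115, 83]);
translate([218, 455, 747]) cube([1943, 115, 83]);
translate([288, 570, 64]) cube([100, 23, 881]);
translate([458, 570, 64]) cube([100, 23, 881]);
translate([628, 570, 64]) cube([100, 23, 881]);
translate([798, 570, 64]) cube([100, 23, 881]);
translate([968, 570, 64]) cube([100, 23, 881]);
translate([1138, 570, 64]) cube([100, 23, 881]);
translate([1308, 570, 64]) cube([100, 23, 881]);
translate([1478, 570, 64]) cube([100, 23, 881]);
translate([1648, 570, 64]) cube([100, 23, 881]);
translate([1818, 570, 64]) cube([100, 23, 881]);
translate([1988, 570, 64]) cube([100, 23, 881]);


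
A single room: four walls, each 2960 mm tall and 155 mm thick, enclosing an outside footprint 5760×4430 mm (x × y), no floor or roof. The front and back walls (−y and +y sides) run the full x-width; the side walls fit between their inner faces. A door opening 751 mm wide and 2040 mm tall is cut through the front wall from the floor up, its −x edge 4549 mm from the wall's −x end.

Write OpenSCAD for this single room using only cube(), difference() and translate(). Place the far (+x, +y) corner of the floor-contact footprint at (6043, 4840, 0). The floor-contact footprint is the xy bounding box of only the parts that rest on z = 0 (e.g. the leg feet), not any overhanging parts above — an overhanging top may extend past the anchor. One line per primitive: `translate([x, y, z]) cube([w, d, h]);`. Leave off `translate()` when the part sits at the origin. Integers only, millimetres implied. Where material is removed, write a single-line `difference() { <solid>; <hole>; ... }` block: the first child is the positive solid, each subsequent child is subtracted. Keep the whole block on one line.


difference() { translate([283, 410, 0]) cube([5760, 155, 2960]); translate([4832, 410, 0]) cube([751, 155, 2040]); }
translate([283, 4685, 0]) cube([5760, 155, 2960]);
translate([283, 565, 0]) cube([155, 4120, 2960]);
translate([5888, 565, 0]) cube([155, 4120, 2960]);


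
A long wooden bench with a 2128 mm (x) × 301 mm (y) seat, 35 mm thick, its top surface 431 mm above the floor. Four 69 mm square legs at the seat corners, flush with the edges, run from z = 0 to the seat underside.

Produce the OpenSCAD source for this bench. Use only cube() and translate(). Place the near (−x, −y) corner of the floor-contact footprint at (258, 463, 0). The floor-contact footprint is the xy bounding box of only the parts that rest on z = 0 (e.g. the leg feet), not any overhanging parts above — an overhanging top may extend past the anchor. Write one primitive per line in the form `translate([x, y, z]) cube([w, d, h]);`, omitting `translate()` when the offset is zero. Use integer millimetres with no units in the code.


translate([258, 463, 396]) cube([2128, 301, 35]);
translate([258, 463, 0]) cube([69, 69, 396]);
translate([258, 695, 0]) cube([69, 69, 396]);
translate([2317, 463, 0]) cube([69, 69, 396]);
translate([2317, 695, 0]) cube([69, 69, 396]);


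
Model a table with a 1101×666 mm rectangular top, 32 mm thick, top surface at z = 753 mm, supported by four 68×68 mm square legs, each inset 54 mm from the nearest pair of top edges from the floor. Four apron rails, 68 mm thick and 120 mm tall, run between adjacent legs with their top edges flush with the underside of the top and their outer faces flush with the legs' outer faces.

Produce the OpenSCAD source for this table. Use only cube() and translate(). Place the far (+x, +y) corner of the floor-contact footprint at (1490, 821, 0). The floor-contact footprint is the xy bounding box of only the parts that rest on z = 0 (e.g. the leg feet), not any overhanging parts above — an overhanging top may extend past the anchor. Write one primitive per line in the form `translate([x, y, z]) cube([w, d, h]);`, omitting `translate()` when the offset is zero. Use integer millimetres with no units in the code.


translate([443, 209, 721]) cube([1101, 666, 32]);
translate([497, 263, 0]) cube([68, 68, 721]);
translate([1422, 263, 0]) cube([68, 68, 721]);
translate([497, 753, 0]) cube([68, 68, 721]);
translate([1422, 753, 0]) cube([68, 68, 721]);
translate([565, 263, 601]) cube([857, 68, 120]);
translate([565, 753, 601]) cube([857, 68, 120]);
translate([497, 331, 601]) cube([68, 422, 120]);
translate([1422, 331, 601]) cube([68, 422, 120]);


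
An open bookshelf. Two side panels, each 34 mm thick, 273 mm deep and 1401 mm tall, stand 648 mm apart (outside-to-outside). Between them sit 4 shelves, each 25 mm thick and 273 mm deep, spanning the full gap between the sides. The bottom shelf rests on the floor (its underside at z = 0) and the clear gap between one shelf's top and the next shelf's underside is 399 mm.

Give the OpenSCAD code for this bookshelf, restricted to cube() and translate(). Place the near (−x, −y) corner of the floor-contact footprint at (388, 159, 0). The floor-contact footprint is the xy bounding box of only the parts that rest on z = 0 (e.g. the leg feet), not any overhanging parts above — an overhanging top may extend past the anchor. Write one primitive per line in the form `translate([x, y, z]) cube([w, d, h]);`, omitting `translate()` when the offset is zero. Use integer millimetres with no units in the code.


translate([388, 159, 0]) cube([34, 273, 1401]);
translate([1002, 159, 0]) cube([34, 273, 1401]);
translate([422, 159, 0]) cube([580, 273, 25]);
translate([422, 159, 424]) cube([580, 273, 25]);
translate([422, 159, 848]) cube([580, 273, 25]);
translate([422, 159, 1272]) cube([580, 273, 25]);


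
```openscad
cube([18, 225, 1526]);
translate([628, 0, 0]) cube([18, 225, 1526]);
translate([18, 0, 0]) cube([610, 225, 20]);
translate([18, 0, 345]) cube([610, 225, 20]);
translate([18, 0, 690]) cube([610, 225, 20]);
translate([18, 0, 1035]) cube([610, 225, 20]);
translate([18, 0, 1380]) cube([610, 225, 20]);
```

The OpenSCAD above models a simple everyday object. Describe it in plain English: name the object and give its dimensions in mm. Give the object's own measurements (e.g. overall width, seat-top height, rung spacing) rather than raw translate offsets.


An open bookshelf. Two side panels, each 18 mm thick, 225 mm deep and 1526 mm tall, stand 646 mm apart (outside-to-outside). Between them sit 5 shelves, each 20 mm thick and 225 mm deep, spanning the full gap between the sides. The bottom shelf rests on the floor (its underside at z = 0) and the clear gap between one shelf's top and the next shelf's underside is 325 mm.


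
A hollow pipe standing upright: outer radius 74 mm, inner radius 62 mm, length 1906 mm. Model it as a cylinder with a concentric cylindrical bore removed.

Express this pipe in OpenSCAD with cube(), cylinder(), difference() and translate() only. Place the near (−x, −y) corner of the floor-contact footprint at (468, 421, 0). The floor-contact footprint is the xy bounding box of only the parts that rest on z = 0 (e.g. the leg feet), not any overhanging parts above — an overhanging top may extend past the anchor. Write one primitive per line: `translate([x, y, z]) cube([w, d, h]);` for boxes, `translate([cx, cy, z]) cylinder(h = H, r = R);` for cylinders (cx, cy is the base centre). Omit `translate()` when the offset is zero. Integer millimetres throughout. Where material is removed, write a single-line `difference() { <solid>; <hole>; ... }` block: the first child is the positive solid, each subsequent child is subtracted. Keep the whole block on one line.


difference() { translate([542, 495, 0]) cylinder(h = 1906, r = 74); translate([542, 495, 0]) cylinder(h = 1906, r = 62); }


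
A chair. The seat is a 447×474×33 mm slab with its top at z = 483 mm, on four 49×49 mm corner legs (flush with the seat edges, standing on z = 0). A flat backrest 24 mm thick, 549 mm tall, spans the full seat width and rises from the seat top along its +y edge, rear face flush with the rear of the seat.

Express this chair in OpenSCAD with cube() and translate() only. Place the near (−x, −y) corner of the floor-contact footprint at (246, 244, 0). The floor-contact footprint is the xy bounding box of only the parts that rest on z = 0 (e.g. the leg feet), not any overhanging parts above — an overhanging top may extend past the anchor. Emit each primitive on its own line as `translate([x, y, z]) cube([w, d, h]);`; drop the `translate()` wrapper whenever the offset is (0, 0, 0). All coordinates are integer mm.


translate([246, 244, 450]) cube([447, 474, 33]);
translate([246, 244, 0]) cube([49, 49, 450]);
translate([644, 244, 0]) cube([49, 49, 450]);
translate([246, 669, 0]) cube([49, 49, 450]);
translate([644, 669, 0]) cube([49, 49, 450]);
translate([246, 694, 483]) cube([447, 24, 549]);


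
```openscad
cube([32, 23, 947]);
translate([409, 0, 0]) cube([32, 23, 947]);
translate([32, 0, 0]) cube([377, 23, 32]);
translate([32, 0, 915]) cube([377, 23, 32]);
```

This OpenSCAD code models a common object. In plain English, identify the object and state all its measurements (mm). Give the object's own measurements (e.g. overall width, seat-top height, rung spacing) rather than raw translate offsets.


A rectangular picture frame lying in the x–z plane (depth along y). The opening is 377 mm wide (x) by 883 mm tall (z), surrounded by a border 32 mm wide on all four sides. The frame is 23 mm deep and is made of two full-height vertical stiles with two horizontal rails fitted between them.


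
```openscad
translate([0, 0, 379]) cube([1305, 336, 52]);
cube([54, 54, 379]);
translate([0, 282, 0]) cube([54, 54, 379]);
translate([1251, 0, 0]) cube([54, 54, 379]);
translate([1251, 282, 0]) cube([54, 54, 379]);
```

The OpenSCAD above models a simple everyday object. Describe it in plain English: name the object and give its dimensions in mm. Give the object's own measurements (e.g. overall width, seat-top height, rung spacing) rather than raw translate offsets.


A bench: a 1305×336 mm seat slab, 52 mm thick, top at z = 431 mm, on four 54×54 mm square legs flush with the seat corners and standing on z = 0.


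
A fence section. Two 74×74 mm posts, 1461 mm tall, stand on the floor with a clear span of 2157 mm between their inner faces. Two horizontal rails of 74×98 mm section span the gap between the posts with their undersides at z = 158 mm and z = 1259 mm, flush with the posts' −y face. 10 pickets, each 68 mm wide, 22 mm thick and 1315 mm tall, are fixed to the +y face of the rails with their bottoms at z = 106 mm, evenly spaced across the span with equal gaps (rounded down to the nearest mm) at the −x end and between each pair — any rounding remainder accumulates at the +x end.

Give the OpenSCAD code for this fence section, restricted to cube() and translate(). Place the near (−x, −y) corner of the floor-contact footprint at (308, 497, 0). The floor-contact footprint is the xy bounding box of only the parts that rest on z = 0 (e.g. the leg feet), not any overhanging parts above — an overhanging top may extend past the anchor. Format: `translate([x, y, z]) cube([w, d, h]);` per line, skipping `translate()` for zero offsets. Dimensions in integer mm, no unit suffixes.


translate([308, 497, 0]) cube([74, 74, 1461]);
translate([2539, 497, 0]) cube([74, 74, 1461]);
translate([382, 497, 158]) cube([2157, 74, 98]);
translate([382, 497, 1259]) cube([2157, 74, 98]);
translate([516, 571, 106]) cube([68, 22, 1315]);
translate([718, 571, 106]) cube([68, 22, 1315]);
translate([920, 571, 106]) cube([68, 22, 1315]);
translate([1122, 571, 106]) cube([68, 22, 1315]);
translate([1324, 571, 106]) cube([68, 22, 1315]);
translate([1526, 571, 106]) cube([68, 22, 1315]);
translate([1728, 571, 106]) cube([68, 22, 1315]);
translate([1930, 571, 106]) cube([68, 22, 1315]);
translate([2132, 571, 106]) cube([68, 22, 1315]);
translate([2334, 571, 106]) cube([68, 22, 1315]);


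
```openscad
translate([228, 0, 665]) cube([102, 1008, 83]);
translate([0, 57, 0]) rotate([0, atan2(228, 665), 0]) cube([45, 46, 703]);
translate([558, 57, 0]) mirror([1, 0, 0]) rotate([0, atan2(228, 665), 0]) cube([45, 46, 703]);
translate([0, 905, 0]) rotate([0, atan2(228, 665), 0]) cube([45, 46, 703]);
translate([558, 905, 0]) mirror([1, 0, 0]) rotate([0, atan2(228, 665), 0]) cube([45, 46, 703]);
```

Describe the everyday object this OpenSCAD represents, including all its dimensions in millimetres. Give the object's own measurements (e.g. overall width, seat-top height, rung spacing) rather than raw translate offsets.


A sawhorse. A 102×1008×83 mm beam (x, y, z) sits on two A-frame leg pairs. Each pair is two raked legs of 45×46 mm section (46 mm along y) splaying symmetrically in x. Each leg rises 665 mm vertically over 228 mm of horizontal reach and is 703 mm long along its own axis. Every leg's outer bottom edge rests on the floor and its outer top edge meets a bottom edge of the beam — the left legs (tilting toward +x) meet the beam's −x bottom edge, the right legs (their mirror images, tilting toward −x) meet its +x bottom edge — so the leg tops tuck under the beam, the beam's underside is 665 mm above the floor, and the feet are 558 mm apart outside-to-outside with the beam centred between them. The two leg pairs are set in 57 mm from either end of the beam.


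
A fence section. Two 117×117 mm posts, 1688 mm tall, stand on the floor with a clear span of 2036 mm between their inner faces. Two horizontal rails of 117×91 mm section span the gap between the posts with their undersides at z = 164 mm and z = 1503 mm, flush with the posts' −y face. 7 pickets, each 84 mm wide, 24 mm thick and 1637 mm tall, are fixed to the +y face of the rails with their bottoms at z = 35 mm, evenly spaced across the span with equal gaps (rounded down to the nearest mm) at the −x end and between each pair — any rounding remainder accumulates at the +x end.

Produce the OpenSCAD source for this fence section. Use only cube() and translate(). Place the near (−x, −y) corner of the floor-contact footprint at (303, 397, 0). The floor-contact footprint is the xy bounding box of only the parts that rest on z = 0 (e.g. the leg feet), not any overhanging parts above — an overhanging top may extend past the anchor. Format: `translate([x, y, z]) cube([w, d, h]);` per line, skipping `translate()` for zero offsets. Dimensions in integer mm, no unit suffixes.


translate([303, 397, 0]) cube([117, 117, 1688]);
translate([2456, 397, 0]) cube([117, 117, 1688]);
translate([420, 397, 164]) cube([2036, 117, 91]);
translate([420, 397, 1503]) cube([2036, 117, 91]);
translate([601, 514, 35]) cube([84, 24, 1637]);
translate([866, 514, 35]) cube([84, 24, 1637]);
translate([1131, 514, 35]) cube([84, 24, 1637]);
translate([1396, 514, 35]) cube([84, 24, 1637]);
translate([1661, 514, 35]) cube([84, 24, 1637]);
translate([1926, 514, 35]) cube([84, 24, 1637]);
translate([2191, 514, 35]) cube([84, 24, 1637]);


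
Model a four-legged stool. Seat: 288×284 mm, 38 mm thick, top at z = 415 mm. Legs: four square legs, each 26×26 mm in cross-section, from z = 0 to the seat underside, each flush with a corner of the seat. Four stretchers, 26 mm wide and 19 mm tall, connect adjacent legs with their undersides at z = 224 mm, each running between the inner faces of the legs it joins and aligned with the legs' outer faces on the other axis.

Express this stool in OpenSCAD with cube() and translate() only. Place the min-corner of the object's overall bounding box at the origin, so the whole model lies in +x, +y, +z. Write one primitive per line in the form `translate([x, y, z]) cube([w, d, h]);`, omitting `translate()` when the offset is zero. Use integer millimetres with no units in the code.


translate([0, 0, 377]) cube([288, 284, 38]);
cube([26, 26, 377]);
translate([262, 0, 0]) cube([26, 26, 377]);
translate([0, 258, 0]) cube([26, 26, 377]);
translate([262, 258, 0]) cube([26, 26, 377]);
translate([26, 0, 224]) cube([236, 26, 19]);
translate([26, 258, 224]) cube([236, 26, 19]);
translate([0, 26, 224]) cube([26, 232, 19]);
translate([262, 26, 224]) cube([26, 232, 19]);


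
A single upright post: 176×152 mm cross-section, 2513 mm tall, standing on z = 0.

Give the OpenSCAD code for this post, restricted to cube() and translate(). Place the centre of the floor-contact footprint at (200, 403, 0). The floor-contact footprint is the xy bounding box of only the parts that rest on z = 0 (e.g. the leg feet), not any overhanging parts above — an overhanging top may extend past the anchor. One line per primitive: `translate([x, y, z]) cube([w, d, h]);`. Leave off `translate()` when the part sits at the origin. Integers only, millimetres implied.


translate([112, 327, 0]) cube([176, 152, 2513]);


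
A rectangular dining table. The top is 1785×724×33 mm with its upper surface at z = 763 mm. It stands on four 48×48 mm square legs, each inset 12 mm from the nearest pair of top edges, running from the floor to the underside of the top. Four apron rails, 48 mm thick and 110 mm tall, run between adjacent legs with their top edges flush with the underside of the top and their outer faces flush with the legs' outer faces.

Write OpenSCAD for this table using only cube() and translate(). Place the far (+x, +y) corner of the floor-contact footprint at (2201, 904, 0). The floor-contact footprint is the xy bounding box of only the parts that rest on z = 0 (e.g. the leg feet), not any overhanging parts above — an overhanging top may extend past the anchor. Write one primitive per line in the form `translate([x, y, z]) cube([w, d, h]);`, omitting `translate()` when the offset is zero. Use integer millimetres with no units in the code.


translate([428, 192, 730]) cube([1785, 724, 33]);
translate([440, 204, 0]) cube([48, 48, 730]);
translate([2153, 204, 0]) cube([48, 48, 730]);
translate([440, 856, 0]) cube([48, 48, 730]);
translate([2153, 856, 0]) cube([48, 48, 730]);
translate([488, 204, 620]) cube([1665, 48, 110]);
translate([488, 856, 620]) cube([1665, 48, 110]);
translate([440, 252, 620]) cube([48, 604, 110]);
translate([2153, 252, 620]) cube([48, 604, 110]);
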